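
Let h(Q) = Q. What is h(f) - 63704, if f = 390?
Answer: -63314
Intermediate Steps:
h(f) - 63704 = 390 - 63704 = -63314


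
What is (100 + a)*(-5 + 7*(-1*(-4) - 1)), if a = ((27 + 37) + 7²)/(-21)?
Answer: 31792/21 ≈ 1513.9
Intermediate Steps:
a = -113/21 (a = (64 + 49)*(-1/21) = 113*(-1/21) = -113/21 ≈ -5.3810)
(100 + a)*(-5 + 7*(-1*(-4) - 1)) = (100 - 113/21)*(-5 + 7*(-1*(-4) - 1)) = 1987*(-5 + 7*(4 - 1))/21 = 1987*(-5 + 7*3)/21 = 1987*(-5 + 21)/21 = (1987/21)*16 = 31792/21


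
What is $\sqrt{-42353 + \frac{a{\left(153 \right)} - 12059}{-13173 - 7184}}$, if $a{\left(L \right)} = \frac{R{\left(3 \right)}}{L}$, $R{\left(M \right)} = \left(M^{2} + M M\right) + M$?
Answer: $\frac{i \sqrt{45650549486798283}}{1038207} \approx 205.8 i$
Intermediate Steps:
$R{\left(M \right)} = M + 2 M^{2}$ ($R{\left(M \right)} = \left(M^{2} + M^{2}\right) + M = 2 M^{2} + M = M + 2 M^{2}$)
$a{\left(L \right)} = \frac{21}{L}$ ($a{\left(L \right)} = \frac{3 \left(1 + 2 \cdot 3\right)}{L} = \frac{3 \left(1 + 6\right)}{L} = \frac{3 \cdot 7}{L} = \frac{21}{L}$)
$\sqrt{-42353 + \frac{a{\left(153 \right)} - 12059}{-13173 - 7184}} = \sqrt{-42353 + \frac{\frac{21}{153} - 12059}{-13173 - 7184}} = \sqrt{-42353 + \frac{21 \cdot \frac{1}{153} - 12059}{-20357}} = \sqrt{-42353 + \left(\frac{7}{51} - 12059\right) \left(- \frac{1}{20357}\right)} = \sqrt{-42353 - - \frac{615002}{1038207}} = \sqrt{-42353 + \frac{615002}{1038207}} = \sqrt{- \frac{43970566069}{1038207}} = \frac{i \sqrt{45650549486798283}}{1038207}$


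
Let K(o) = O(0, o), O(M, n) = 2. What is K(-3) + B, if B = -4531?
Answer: -4529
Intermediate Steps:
K(o) = 2
K(-3) + B = 2 - 4531 = -4529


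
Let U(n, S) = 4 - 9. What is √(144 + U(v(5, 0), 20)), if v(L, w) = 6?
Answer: √139 ≈ 11.790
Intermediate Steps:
U(n, S) = -5
√(144 + U(v(5, 0), 20)) = √(144 - 5) = √139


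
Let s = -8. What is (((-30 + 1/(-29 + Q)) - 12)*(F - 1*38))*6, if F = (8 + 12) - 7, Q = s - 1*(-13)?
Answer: 25225/4 ≈ 6306.3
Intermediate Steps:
Q = 5 (Q = -8 - 1*(-13) = -8 + 13 = 5)
F = 13 (F = 20 - 7 = 13)
(((-30 + 1/(-29 + Q)) - 12)*(F - 1*38))*6 = (((-30 + 1/(-29 + 5)) - 12)*(13 - 1*38))*6 = (((-30 + 1/(-24)) - 12)*(13 - 38))*6 = (((-30 - 1/24) - 12)*(-25))*6 = ((-721/24 - 12)*(-25))*6 = -1009/24*(-25)*6 = (25225/24)*6 = 25225/4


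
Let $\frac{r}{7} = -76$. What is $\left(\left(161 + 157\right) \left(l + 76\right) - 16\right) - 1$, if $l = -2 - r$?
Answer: $192691$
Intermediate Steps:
$r = -532$ ($r = 7 \left(-76\right) = -532$)
$l = 530$ ($l = -2 - -532 = -2 + 532 = 530$)
$\left(\left(161 + 157\right) \left(l + 76\right) - 16\right) - 1 = \left(\left(161 + 157\right) \left(530 + 76\right) - 16\right) - 1 = \left(318 \cdot 606 - 16\right) - 1 = \left(192708 - 16\right) - 1 = 192692 - 1 = 192691$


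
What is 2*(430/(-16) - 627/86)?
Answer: -11753/172 ≈ -68.331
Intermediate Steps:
2*(430/(-16) - 627/86) = 2*(430*(-1/16) - 627*1/86) = 2*(-215/8 - 627/86) = 2*(-11753/344) = -11753/172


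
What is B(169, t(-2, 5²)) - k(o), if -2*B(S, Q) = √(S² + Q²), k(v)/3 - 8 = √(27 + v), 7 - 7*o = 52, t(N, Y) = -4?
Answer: -24 - 41*√17/2 - 36*√7/7 ≈ -122.13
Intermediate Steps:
o = -45/7 (o = 1 - ⅐*52 = 1 - 52/7 = -45/7 ≈ -6.4286)
k(v) = 24 + 3*√(27 + v)
B(S, Q) = -√(Q² + S²)/2 (B(S, Q) = -√(S² + Q²)/2 = -√(Q² + S²)/2)
B(169, t(-2, 5²)) - k(o) = -√((-4)² + 169²)/2 - (24 + 3*√(27 - 45/7)) = -√(16 + 28561)/2 - (24 + 3*√(144/7)) = -41*√17/2 - (24 + 3*(12*√7/7)) = -41*√17/2 - (24 + 36*√7/7) = -41*√17/2 + (-24 - 36*√7/7) = -24 - 41*√17/2 - 36*√7/7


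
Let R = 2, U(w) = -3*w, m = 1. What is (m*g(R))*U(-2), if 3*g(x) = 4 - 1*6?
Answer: -4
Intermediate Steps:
g(x) = -⅔ (g(x) = (4 - 1*6)/3 = (4 - 6)/3 = (⅓)*(-2) = -⅔)
(m*g(R))*U(-2) = (1*(-⅔))*(-3*(-2)) = -⅔*6 = -4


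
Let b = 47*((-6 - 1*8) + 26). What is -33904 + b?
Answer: -33340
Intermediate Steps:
b = 564 (b = 47*((-6 - 8) + 26) = 47*(-14 + 26) = 47*12 = 564)
-33904 + b = -33904 + 564 = -33340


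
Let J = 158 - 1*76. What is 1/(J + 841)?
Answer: 1/923 ≈ 0.0010834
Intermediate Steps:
J = 82 (J = 158 - 76 = 82)
1/(J + 841) = 1/(82 + 841) = 1/923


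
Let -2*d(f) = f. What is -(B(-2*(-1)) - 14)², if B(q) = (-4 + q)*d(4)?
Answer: -100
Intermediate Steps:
d(f) = -f/2
B(q) = 8 - 2*q (B(q) = (-4 + q)*(-½*4) = (-4 + q)*(-2) = 8 - 2*q)
-(B(-2*(-1)) - 14)² = -((8 - (-4)*(-1)) - 14)² = -((8 - 2*2) - 14)² = -((8 - 4) - 14)² = -(4 - 14)² = -1*(-10)² = -1*100 = -100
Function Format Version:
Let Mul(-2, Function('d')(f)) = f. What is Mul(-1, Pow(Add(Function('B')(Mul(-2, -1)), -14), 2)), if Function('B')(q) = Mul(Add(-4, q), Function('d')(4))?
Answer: -100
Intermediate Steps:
Function('d')(f) = Mul(Rational(-1, 2), f)
Function('B')(q) = Add(8, Mul(-2, q)) (Function('B')(q) = Mul(Add(-4, q), Mul(Rational(-1, 2), 4)) = Mul(Add(-4, q), -2) = Add(8, Mul(-2, q)))
Mul(-1, Pow(Add(Function('B')(Mul(-2, -1)), -14), 2)) = Mul(-1, Pow(Add(Add(8, Mul(-2, Mul(-2, -1))), -14), 2)) = Mul(-1, Pow(Add(Add(8, Mul(-2, 2)), -14), 2)) = Mul(-1, Pow(Add(Add(8, -4), -14), 2)) = Mul(-1, Pow(Add(4, -14), 2)) = Mul(-1, Pow(-10, 2)) = Mul(-1, 100) = -100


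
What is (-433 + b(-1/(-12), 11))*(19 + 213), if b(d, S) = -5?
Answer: -101616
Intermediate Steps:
(-433 + b(-1/(-12), 11))*(19 + 213) = (-433 - 5)*(19 + 213) = -438*232 = -101616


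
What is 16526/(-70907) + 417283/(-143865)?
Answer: -31965798671/10201035555 ≈ -3.1336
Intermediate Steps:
16526/(-70907) + 417283/(-143865) = 16526*(-1/70907) + 417283*(-1/143865) = -16526/70907 - 417283/143865 = -31965798671/10201035555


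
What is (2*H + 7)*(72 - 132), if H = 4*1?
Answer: -900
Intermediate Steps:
H = 4
(2*H + 7)*(72 - 132) = (2*4 + 7)*(72 - 132) = (8 + 7)*(-60) = 15*(-60) = -900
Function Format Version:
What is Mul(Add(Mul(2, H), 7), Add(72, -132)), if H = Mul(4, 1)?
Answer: -900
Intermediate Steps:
H = 4
Mul(Add(Mul(2, H), 7), Add(72, -132)) = Mul(Add(Mul(2, 4), 7), Add(72, -132)) = Mul(Add(8, 7), -60) = Mul(15, -60) = -900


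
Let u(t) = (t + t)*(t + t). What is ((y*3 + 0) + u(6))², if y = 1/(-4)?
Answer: 328329/16 ≈ 20521.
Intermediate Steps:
y = -¼ ≈ -0.25000
u(t) = 4*t² (u(t) = (2*t)*(2*t) = 4*t²)
((y*3 + 0) + u(6))² = ((-¼*3 + 0) + 4*6²)² = ((-¾ + 0) + 4*36)² = (-¾ + 144)² = (573/4)² = 328329/16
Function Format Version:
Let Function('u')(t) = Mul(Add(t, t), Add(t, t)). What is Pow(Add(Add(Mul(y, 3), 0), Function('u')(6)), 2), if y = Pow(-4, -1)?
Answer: Rational(328329, 16) ≈ 20521.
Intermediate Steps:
y = Rational(-1, 4) ≈ -0.25000
Function('u')(t) = Mul(4, Pow(t, 2)) (Function('u')(t) = Mul(Mul(2, t), Mul(2, t)) = Mul(4, Pow(t, 2)))
Pow(Add(Add(Mul(y, 3), 0), Function('u')(6)), 2) = Pow(Add(Add(Mul(Rational(-1, 4), 3), 0), Mul(4, Pow(6, 2))), 2) = Pow(Add(Add(Rational(-3, 4), 0), Mul(4, 36)), 2) = Pow(Add(Rational(-3, 4), 144), 2) = Pow(Rational(573, 4), 2) = Rational(328329, 16)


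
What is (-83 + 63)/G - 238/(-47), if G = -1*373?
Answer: 89714/17531 ≈ 5.1174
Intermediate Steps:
G = -373
(-83 + 63)/G - 238/(-47) = (-83 + 63)/(-373) - 238/(-47) = -20*(-1/373) - 238*(-1/47) = 20/373 + 238/47 = 89714/17531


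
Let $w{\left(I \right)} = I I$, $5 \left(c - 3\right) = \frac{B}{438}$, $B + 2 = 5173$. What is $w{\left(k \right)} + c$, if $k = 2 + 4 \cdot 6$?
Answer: $\frac{1492181}{2190} \approx 681.36$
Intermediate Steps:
$B = 5171$ ($B = -2 + 5173 = 5171$)
$k = 26$ ($k = 2 + 24 = 26$)
$c = \frac{11741}{2190}$ ($c = 3 + \frac{5171 \cdot \frac{1}{438}}{5} = 3 + \frac{1}{5} \cdot \frac{5171}{438} = 3 + \frac{5171}{2190} = \frac{11741}{2190} \approx 5.3612$)
$w{\left(I \right)} = I^{2}$
$w{\left(k \right)} + c = 26^{2} + \frac{11741}{2190} = 676 + \frac{11741}{2190} = \frac{1492181}{2190}$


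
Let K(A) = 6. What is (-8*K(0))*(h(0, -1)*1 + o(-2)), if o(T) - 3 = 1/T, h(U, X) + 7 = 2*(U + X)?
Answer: 312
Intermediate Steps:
h(U, X) = -7 + 2*U + 2*X (h(U, X) = -7 + 2*(U + X) = -7 + (2*U + 2*X) = -7 + 2*U + 2*X)
o(T) = 3 + 1/T
(-8*K(0))*(h(0, -1)*1 + o(-2)) = (-8*6)*((-7 + 2*0 + 2*(-1))*1 + (3 + 1/(-2))) = -48*((-7 + 0 - 2)*1 + (3 - 1/2)) = -48*(-9*1 + 5/2) = -48*(-9 + 5/2) = -48*(-13/2) = 312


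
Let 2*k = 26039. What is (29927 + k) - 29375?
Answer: 27143/2 ≈ 13572.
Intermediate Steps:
k = 26039/2 (k = (½)*26039 = 26039/2 ≈ 13020.)
(29927 + k) - 29375 = (29927 + 26039/2) - 29375 = 85893/2 - 29375 = 27143/2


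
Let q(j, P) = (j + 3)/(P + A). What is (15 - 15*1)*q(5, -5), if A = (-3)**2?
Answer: 0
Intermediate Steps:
A = 9
q(j, P) = (3 + j)/(9 + P) (q(j, P) = (j + 3)/(P + 9) = (3 + j)/(9 + P))
(15 - 15*1)*q(5, -5) = (15 - 15*1)*((3 + 5)/(9 - 5)) = (15 - 15)*(8/4) = 0*((1/4)*8) = 0*2 = 0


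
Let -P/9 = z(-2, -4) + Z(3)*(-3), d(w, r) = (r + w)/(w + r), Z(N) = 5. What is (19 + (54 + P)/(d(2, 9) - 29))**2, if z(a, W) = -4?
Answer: 94249/784 ≈ 120.22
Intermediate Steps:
d(w, r) = 1 (d(w, r) = (r + w)/(r + w) = 1)
P = 171 (P = -9*(-4 + 5*(-3)) = -9*(-4 - 15) = -9*(-19) = 171)
(19 + (54 + P)/(d(2, 9) - 29))**2 = (19 + (54 + 171)/(1 - 29))**2 = (19 + 225/(-28))**2 = (19 + 225*(-1/28))**2 = (19 - 225/28)**2 = (307/28)**2 = 94249/784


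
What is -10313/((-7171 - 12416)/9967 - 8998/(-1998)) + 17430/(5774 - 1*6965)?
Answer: -40913534524813/10033825640 ≈ -4077.6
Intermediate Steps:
-10313/((-7171 - 12416)/9967 - 8998/(-1998)) + 17430/(5774 - 1*6965) = -10313/(-19587*1/9967 - 8998*(-1/1998)) + 17430/(5774 - 6965) = -10313/(-19587/9967 + 4499/999) + 17430/(-1191) = -10313/25274120/9957033 + 17430*(-1/1191) = -10313*9957033/25274120 - 5810/397 = -102686881329/25274120 - 5810/397 = -40913534524813/10033825640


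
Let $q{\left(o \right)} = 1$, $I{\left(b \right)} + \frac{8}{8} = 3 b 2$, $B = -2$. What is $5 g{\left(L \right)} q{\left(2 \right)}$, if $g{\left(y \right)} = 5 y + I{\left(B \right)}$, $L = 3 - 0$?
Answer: $10$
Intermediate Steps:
$I{\left(b \right)} = -1 + 6 b$ ($I{\left(b \right)} = -1 + 3 b 2 = -1 + 6 b$)
$L = 3$ ($L = 3 + 0 = 3$)
$g{\left(y \right)} = -13 + 5 y$ ($g{\left(y \right)} = 5 y + \left(-1 + 6 \left(-2\right)\right) = 5 y - 13 = -13 + 5 y$)
$5 g{\left(L \right)} q{\left(2 \right)} = 5 \left(-13 + 5 \cdot 3\right) 1 = 5 \left(-13 + 15\right) 1 = 5 \cdot 2 \cdot 1 = 10 \cdot 1 = 10$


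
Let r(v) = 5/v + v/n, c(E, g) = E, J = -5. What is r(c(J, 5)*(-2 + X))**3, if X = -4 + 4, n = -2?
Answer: -729/8 ≈ -91.125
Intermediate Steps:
X = 0
r(v) = 5/v - v/2 (r(v) = 5/v + v/(-2) = 5/v + v*(-1/2) = 5/v - v/2)
r(c(J, 5)*(-2 + X))**3 = (5/((-5*(-2 + 0))) - (-5)*(-2 + 0)/2)**3 = (5/((-5*(-2))) - (-5)*(-2)/2)**3 = (5/10 - 1/2*10)**3 = (5*(1/10) - 5)**3 = (1/2 - 5)**3 = (-9/2)**3 = -729/8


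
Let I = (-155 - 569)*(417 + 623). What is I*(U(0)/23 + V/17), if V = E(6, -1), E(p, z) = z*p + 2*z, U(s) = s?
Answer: 6023680/17 ≈ 3.5433e+5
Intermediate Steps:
E(p, z) = 2*z + p*z (E(p, z) = p*z + 2*z = 2*z + p*z)
V = -8 (V = -(2 + 6) = -1*8 = -8)
I = -752960 (I = -724*1040 = -752960)
I*(U(0)/23 + V/17) = -752960*(0/23 - 8/17) = -752960*(0*(1/23) - 8*1/17) = -752960*(0 - 8/17) = -752960*(-8/17) = 6023680/17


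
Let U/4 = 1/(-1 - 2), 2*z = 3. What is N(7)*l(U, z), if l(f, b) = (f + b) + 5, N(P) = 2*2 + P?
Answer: 341/6 ≈ 56.833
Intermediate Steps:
z = 3/2 (z = (½)*3 = 3/2 ≈ 1.5000)
U = -4/3 (U = 4/(-1 - 2) = 4/(-3) = 4*(-⅓) = -4/3 ≈ -1.3333)
N(P) = 4 + P
l(f, b) = 5 + b + f (l(f, b) = (b + f) + 5 = 5 + b + f)
N(7)*l(U, z) = (4 + 7)*(5 + 3/2 - 4/3) = 11*(31/6) = 341/6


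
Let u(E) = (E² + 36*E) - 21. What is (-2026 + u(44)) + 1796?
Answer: 3269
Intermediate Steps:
u(E) = -21 + E² + 36*E
(-2026 + u(44)) + 1796 = (-2026 + (-21 + 44² + 36*44)) + 1796 = (-2026 + (-21 + 1936 + 1584)) + 1796 = (-2026 + 3499) + 1796 = 1473 + 1796 = 3269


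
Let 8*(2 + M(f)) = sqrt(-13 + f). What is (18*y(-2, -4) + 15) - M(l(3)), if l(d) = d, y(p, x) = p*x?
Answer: 161 - I*sqrt(10)/8 ≈ 161.0 - 0.39528*I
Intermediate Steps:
M(f) = -2 + sqrt(-13 + f)/8
(18*y(-2, -4) + 15) - M(l(3)) = (18*(-2*(-4)) + 15) - (-2 + sqrt(-13 + 3)/8) = (18*8 + 15) - (-2 + sqrt(-10)/8) = (144 + 15) - (-2 + (I*sqrt(10))/8) = 159 - (-2 + I*sqrt(10)/8) = 159 + (2 - I*sqrt(10)/8) = 161 - I*sqrt(10)/8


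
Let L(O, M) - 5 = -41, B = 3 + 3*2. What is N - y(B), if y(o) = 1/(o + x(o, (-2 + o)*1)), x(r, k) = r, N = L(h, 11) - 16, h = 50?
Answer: -937/18 ≈ -52.056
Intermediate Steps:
B = 9 (B = 3 + 6 = 9)
L(O, M) = -36 (L(O, M) = 5 - 41 = -36)
N = -52 (N = -36 - 16 = -52)
y(o) = 1/(2*o) (y(o) = 1/(o + o) = 1/(2*o))
N - y(B) = -52 - 1/(2*9) = -52 - 1*1/18 = -52 - 1/18 = -937/18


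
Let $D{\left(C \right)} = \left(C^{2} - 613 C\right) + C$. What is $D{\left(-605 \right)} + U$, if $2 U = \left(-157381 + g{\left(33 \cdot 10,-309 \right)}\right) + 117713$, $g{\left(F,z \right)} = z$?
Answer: $\frac{1432593}{2} \approx 7.163 \cdot 10^{5}$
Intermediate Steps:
$U = - \frac{39977}{2}$ ($U = \frac{\left(-157381 - 309\right) + 117713}{2} = \frac{-157690 + 117713}{2} = \frac{1}{2} \left(-39977\right) = - \frac{39977}{2} \approx -19989.0$)
$D{\left(C \right)} = C^{2} - 612 C$
$D{\left(-605 \right)} + U = - 605 \left(-612 - 605\right) - \frac{39977}{2} = \left(-605\right) \left(-1217\right) - \frac{39977}{2} = 736285 - \frac{39977}{2} = \frac{1432593}{2}$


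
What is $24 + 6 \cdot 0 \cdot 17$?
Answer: $24$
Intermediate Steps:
$24 + 6 \cdot 0 \cdot 17 = 24 + 0 \cdot 17 = 24 + 0 = 24$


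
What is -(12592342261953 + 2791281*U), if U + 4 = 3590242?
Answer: -22613705376831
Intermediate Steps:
U = 3590238 (U = -4 + 3590242 = 3590238)
-(12592342261953 + 2791281*U) = -2791281/(1/(4511313 + 3590238)) = -2791281/(1/8101551) = -2791281/1/8101551 = -2791281*8101551 = -22613705376831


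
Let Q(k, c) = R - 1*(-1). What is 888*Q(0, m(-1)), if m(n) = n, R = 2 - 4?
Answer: -888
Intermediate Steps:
R = -2
Q(k, c) = -1 (Q(k, c) = -2 - 1*(-1) = -2 + 1 = -1)
888*Q(0, m(-1)) = 888*(-1) = -888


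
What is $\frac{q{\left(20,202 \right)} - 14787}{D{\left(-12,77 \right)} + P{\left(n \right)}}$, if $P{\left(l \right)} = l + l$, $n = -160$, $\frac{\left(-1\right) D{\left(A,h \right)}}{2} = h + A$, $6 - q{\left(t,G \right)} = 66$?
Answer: $\frac{4949}{150} \approx 32.993$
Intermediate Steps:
$q{\left(t,G \right)} = -60$ ($q{\left(t,G \right)} = 6 - 66 = -60$)
$D{\left(A,h \right)} = - 2 A - 2 h$ ($D{\left(A,h \right)} = - 2 \left(h + A\right) = - 2 \left(A + h\right) = - 2 A - 2 h$)
$P{\left(l \right)} = 2 l$
$\frac{q{\left(20,202 \right)} - 14787}{D{\left(-12,77 \right)} + P{\left(n \right)}} = \frac{-60 - 14787}{\left(\left(-2\right) \left(-12\right) - 154\right) + 2 \left(-160\right)} = - \frac{14847}{\left(24 - 154\right) - 320} = - \frac{14847}{-130 - 320} = - \frac{14847}{-450} = \left(-14847\right) \left(- \frac{1}{450}\right) = \frac{4949}{150}$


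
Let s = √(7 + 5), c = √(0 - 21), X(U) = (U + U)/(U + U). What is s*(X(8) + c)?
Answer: 2*√3*(1 + I*√21) ≈ 3.4641 + 15.875*I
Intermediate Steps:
X(U) = 1 (X(U) = (2*U)/((2*U)) = (2*U)*(1/(2*U)) = 1)
c = I*√21 (c = √(-21) = I*√21 ≈ 4.5826*I)
s = 2*√3 (s = √12 = 2*√3 ≈ 3.4641)
s*(X(8) + c) = (2*√3)*(1 + I*√21) = 2*√3*(1 + I*√21)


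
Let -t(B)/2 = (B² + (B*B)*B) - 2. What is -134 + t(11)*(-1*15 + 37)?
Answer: -63934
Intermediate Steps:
t(B) = 4 - 2*B² - 2*B³ (t(B) = -2*((B² + (B*B)*B) - 2) = -2*((B² + B²*B) - 2) = -2*((B² + B³) - 2) = -2*(-2 + B² + B³) = 4 - 2*B² - 2*B³)
-134 + t(11)*(-1*15 + 37) = -134 + (4 - 2*11² - 2*11³)*(-1*15 + 37) = -134 + (4 - 2*121 - 2*1331)*(-15 + 37) = -134 + (4 - 242 - 2662)*22 = -134 - 2900*22 = -134 - 63800 = -63934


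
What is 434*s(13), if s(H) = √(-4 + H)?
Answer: 1302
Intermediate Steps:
434*s(13) = 434*√(-4 + 13) = 434*√9 = 434*3 = 1302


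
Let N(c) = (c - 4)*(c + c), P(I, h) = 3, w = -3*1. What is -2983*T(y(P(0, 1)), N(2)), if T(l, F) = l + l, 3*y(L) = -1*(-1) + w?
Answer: 11932/3 ≈ 3977.3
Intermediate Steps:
w = -3
N(c) = 2*c*(-4 + c) (N(c) = (-4 + c)*(2*c) = 2*c*(-4 + c))
y(L) = -⅔ (y(L) = (-1*(-1) - 3)/3 = (1 - 3)/3 = (⅓)*(-2) = -⅔)
T(l, F) = 2*l
-2983*T(y(P(0, 1)), N(2)) = -5966*(-2)/3 = -2983*(-4/3) = 11932/3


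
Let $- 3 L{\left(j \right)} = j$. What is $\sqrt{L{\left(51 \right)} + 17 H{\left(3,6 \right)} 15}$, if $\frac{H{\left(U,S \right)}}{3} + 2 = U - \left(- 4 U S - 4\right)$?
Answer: $2 \sqrt{14722} \approx 242.67$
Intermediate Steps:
$L{\left(j \right)} = - \frac{j}{3}$
$H{\left(U,S \right)} = 6 + 3 U + 12 S U$ ($H{\left(U,S \right)} = -6 + 3 \left(U - \left(- 4 U S - 4\right)\right) = -6 + 3 \left(U - \left(- 4 S U - 4\right)\right) = -6 + 3 \left(U - \left(-4 - 4 S U\right)\right) = -6 + 3 \left(U + \left(4 + 4 S U\right)\right) = -6 + 3 \left(4 + U + 4 S U\right) = -6 + \left(12 + 3 U + 12 S U\right) = 6 + 3 U + 12 S U$)
$\sqrt{L{\left(51 \right)} + 17 H{\left(3,6 \right)} 15} = \sqrt{\left(- \frac{1}{3}\right) 51 + 17 \left(6 + 3 \cdot 3 + 12 \cdot 6 \cdot 3\right) 15} = \sqrt{-17 + 17 \left(6 + 9 + 216\right) 15} = \sqrt{-17 + 17 \cdot 231 \cdot 15} = \sqrt{-17 + 3927 \cdot 15} = \sqrt{-17 + 58905} = \sqrt{58888} = 2 \sqrt{14722}$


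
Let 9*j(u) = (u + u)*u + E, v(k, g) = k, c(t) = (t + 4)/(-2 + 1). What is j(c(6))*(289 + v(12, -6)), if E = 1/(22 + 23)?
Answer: 2709301/405 ≈ 6689.6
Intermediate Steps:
E = 1/45 ≈ 0.022222
c(t) = -4 - t (c(t) = (4 + t)/(-1) = (4 + t)*(-1) = -4 - t)
j(u) = 1/405 + 2*u**2/9 (j(u) = ((u + u)*u + 1/45)/9 = ((2*u)*u + 1/45)/9 = (2*u**2 + 1/45)/9 = (1/45 + 2*u**2)/9 = 1/405 + 2*u**2/9)
j(c(6))*(289 + v(12, -6)) = (1/405 + 2*(-4 - 1*6)**2/9)*(289 + 12) = (1/405 + 2*(-4 - 6)**2/9)*301 = (1/405 + (2/9)*(-10)**2)*301 = (1/405 + (2/9)*100)*301 = (1/405 + 200/9)*301 = (9001/405)*301 = 2709301/405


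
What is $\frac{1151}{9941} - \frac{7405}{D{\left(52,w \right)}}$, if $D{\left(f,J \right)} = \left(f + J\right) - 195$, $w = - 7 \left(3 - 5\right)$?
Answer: $\frac{73761584}{1282389} \approx 57.519$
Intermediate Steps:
$w = 14$ ($w = \left(-7\right) \left(-2\right) = 14$)
$D{\left(f,J \right)} = -195 + J + f$ ($D{\left(f,J \right)} = \left(J + f\right) - 195 = -195 + J + f$)
$\frac{1151}{9941} - \frac{7405}{D{\left(52,w \right)}} = \frac{1151}{9941} - \frac{7405}{-195 + 14 + 52} = 1151 \cdot \frac{1}{9941} - \frac{7405}{-129} = \frac{1151}{9941} - - \frac{7405}{129} = \frac{1151}{9941} + \frac{7405}{129} = \frac{73761584}{1282389}$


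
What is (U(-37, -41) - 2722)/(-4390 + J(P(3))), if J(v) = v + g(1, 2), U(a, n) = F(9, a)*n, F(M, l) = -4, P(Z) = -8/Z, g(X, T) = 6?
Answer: 3837/6580 ≈ 0.58313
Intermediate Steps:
U(a, n) = -4*n
J(v) = 6 + v (J(v) = v + 6 = 6 + v)
(U(-37, -41) - 2722)/(-4390 + J(P(3))) = (-4*(-41) - 2722)/(-4390 + (6 - 8/3)) = (164 - 2722)/(-4390 + (6 - 8*⅓)) = -2558/(-4390 + (6 - 8/3)) = -2558/(-4390 + 10/3) = -2558/(-13160/3) = -2558*(-3/13160) = 3837/6580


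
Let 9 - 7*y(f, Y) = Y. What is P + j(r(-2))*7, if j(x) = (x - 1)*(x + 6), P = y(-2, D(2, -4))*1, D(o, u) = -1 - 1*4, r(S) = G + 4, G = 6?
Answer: 1010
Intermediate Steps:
r(S) = 10 (r(S) = 6 + 4 = 10)
D(o, u) = -5 (D(o, u) = -1 - 4 = -5)
y(f, Y) = 9/7 - Y/7
P = 2 (P = (9/7 - ⅐*(-5))*1 = (9/7 + 5/7)*1 = 2*1 = 2)
j(x) = (-1 + x)*(6 + x)
P + j(r(-2))*7 = 2 + (-6 + 10² + 5*10)*7 = 2 + (-6 + 100 + 50)*7 = 2 + 144*7 = 2 + 1008 = 1010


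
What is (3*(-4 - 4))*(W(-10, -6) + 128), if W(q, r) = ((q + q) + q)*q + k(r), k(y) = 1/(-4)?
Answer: -10266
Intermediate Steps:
k(y) = -¼
W(q, r) = -¼ + 3*q² (W(q, r) = ((q + q) + q)*q - ¼ = (2*q + q)*q - ¼ = (3*q)*q - ¼ = 3*q² - ¼ = -¼ + 3*q²)
(3*(-4 - 4))*(W(-10, -6) + 128) = (3*(-4 - 4))*((-¼ + 3*(-10)²) + 128) = (3*(-8))*((-¼ + 3*100) + 128) = -24*((-¼ + 300) + 128) = -24*(1199/4 + 128) = -24*1711/4 = -10266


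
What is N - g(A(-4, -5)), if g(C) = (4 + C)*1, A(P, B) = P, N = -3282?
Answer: -3282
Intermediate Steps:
g(C) = 4 + C
N - g(A(-4, -5)) = -3282 - (4 - 4) = -3282 - 1*0 = -3282 + 0 = -3282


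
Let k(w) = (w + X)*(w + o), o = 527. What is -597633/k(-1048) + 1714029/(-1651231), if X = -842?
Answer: -891539117411/541983551130 ≈ -1.6450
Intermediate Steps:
k(w) = (-842 + w)*(527 + w) (k(w) = (w - 842)*(w + 527) = (-842 + w)*(527 + w))
-597633/k(-1048) + 1714029/(-1651231) = -597633/(-443734 + (-1048)² - 315*(-1048)) + 1714029/(-1651231) = -597633/(-443734 + 1098304 + 330120) + 1714029*(-1/1651231) = -597633/984690 - 1714029/1651231 = -597633*1/984690 - 1714029/1651231 = -199211/328230 - 1714029/1651231 = -891539117411/541983551130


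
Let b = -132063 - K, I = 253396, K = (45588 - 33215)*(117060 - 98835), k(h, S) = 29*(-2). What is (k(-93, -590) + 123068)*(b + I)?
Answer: -27723574581920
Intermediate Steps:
k(h, S) = -58
K = 225497925 (K = 12373*18225 = 225497925)
b = -225629988 (b = -132063 - 1*225497925 = -132063 - 225497925 = -225629988)
(k(-93, -590) + 123068)*(b + I) = (-58 + 123068)*(-225629988 + 253396) = 123010*(-225376592) = -27723574581920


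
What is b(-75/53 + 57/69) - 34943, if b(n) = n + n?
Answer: -42596953/1219 ≈ -34944.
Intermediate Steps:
b(n) = 2*n
b(-75/53 + 57/69) - 34943 = 2*(-75/53 + 57/69) - 34943 = 2*(-75*1/53 + 57*(1/69)) - 34943 = 2*(-75/53 + 19/23) - 34943 = 2*(-718/1219) - 34943 = -1436/1219 - 34943 = -42596953/1219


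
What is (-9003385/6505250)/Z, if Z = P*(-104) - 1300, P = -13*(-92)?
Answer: 1800677/163521168200 ≈ 1.1012e-5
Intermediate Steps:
P = 1196
Z = -125684 (Z = 1196*(-104) - 1300 = -124384 - 1300 = -125684)
(-9003385/6505250)/Z = -9003385/6505250/(-125684) = -9003385*1/6505250*(-1/125684) = -1800677/1301050*(-1/125684) = 1800677/163521168200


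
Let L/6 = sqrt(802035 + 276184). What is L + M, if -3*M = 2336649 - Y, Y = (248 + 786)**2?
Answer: -1267493/3 + 6*sqrt(1078219) ≈ -4.1627e+5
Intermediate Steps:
Y = 1069156 (Y = 1034**2 = 1069156)
L = 6*sqrt(1078219) (L = 6*sqrt(802035 + 276184) = 6*sqrt(1078219) ≈ 6230.2)
M = -1267493/3 (M = -(2336649 - 1*1069156)/3 = -(2336649 - 1069156)/3 = -1/3*1267493 = -1267493/3 ≈ -4.2250e+5)
L + M = 6*sqrt(1078219) - 1267493/3 = -1267493/3 + 6*sqrt(1078219)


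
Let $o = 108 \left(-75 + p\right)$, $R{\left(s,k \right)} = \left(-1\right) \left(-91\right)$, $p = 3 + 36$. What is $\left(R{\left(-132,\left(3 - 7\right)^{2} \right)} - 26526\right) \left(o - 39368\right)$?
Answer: $1143472360$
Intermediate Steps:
$p = 39$
$R{\left(s,k \right)} = 91$
$o = -3888$ ($o = 108 \left(-75 + 39\right) = 108 \left(-36\right) = -3888$)
$\left(R{\left(-132,\left(3 - 7\right)^{2} \right)} - 26526\right) \left(o - 39368\right) = \left(91 - 26526\right) \left(-3888 - 39368\right) = \left(-26435\right) \left(-43256\right) = 1143472360$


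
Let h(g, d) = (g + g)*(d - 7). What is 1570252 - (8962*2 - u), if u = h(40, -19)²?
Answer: 5878728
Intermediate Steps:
h(g, d) = 2*g*(-7 + d) (h(g, d) = (2*g)*(-7 + d) = 2*g*(-7 + d))
u = 4326400 (u = (2*40*(-7 - 19))² = (2*40*(-26))² = (-2080)² = 4326400)
1570252 - (8962*2 - u) = 1570252 - (8962*2 - 1*4326400) = 1570252 - (17924 - 4326400) = 1570252 - 1*(-4308476) = 1570252 + 4308476 = 5878728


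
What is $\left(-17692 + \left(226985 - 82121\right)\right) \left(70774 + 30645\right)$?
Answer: $12897657068$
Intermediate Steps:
$\left(-17692 + \left(226985 - 82121\right)\right) \left(70774 + 30645\right) = \left(-17692 + \left(226985 - 82121\right)\right) 101419 = \left(-17692 + 144864\right) 101419 = 127172 \cdot 101419 = 12897657068$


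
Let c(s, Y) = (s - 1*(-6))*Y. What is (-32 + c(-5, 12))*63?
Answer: -1260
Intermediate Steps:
c(s, Y) = Y*(6 + s) (c(s, Y) = (s + 6)*Y = (6 + s)*Y = Y*(6 + s))
(-32 + c(-5, 12))*63 = (-32 + 12*(6 - 5))*63 = (-32 + 12*1)*63 = (-32 + 12)*63 = -20*63 = -1260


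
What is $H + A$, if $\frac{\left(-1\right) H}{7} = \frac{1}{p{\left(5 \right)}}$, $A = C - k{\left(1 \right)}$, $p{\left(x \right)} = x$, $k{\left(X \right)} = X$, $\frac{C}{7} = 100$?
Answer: $\frac{3488}{5} \approx 697.6$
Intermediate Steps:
$C = 700$ ($C = 7 \cdot 100 = 700$)
$A = 699$ ($A = 700 - 1 = 699$)
$H = - \frac{7}{5} \approx -1.4$
$H + A = - \frac{7}{5} + 699 = \frac{3488}{5}$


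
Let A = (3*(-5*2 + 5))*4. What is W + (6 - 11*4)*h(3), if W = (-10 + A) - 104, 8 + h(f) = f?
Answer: 16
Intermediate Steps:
h(f) = -8 + f
A = -60 (A = (3*(-10 + 5))*4 = (3*(-5))*4 = -15*4 = -60)
W = -174 (W = (-10 - 60) - 104 = -70 - 104 = -174)
W + (6 - 11*4)*h(3) = -174 + (6 - 11*4)*(-8 + 3) = -174 + (6 - 44)*(-5) = -174 - 38*(-5) = -174 + 190 = 16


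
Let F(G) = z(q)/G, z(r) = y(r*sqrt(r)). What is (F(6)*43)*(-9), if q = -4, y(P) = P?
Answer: 516*I ≈ 516.0*I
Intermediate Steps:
z(r) = r**(3/2) (z(r) = r*sqrt(r) = r**(3/2))
F(G) = -8*I/G (F(G) = (-4)**(3/2)/G = (-8*I)/G = -8*I/G)
(F(6)*43)*(-9) = (-8*I/6*43)*(-9) = (-8*I*1/6*43)*(-9) = (-4*I/3*43)*(-9) = -172*I/3*(-9) = 516*I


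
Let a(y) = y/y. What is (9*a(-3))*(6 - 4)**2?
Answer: 36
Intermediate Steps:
a(y) = 1
(9*a(-3))*(6 - 4)**2 = (9*1)*(6 - 4)**2 = 9*2**2 = 9*4 = 36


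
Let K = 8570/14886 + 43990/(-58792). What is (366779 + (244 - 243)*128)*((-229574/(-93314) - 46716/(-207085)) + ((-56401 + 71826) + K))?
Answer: 11966127819524839746154206797/2113984071617883660 ≈ 5.6605e+9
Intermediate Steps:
K = -37746925/218794428 (K = 8570*(1/14886) + 43990*(-1/58792) = 4285/7443 - 21995/29396 = -37746925/218794428 ≈ -0.17252)
(366779 + (244 - 243)*128)*((-229574/(-93314) - 46716/(-207085)) + ((-56401 + 71826) + K)) = (366779 + (244 - 243)*128)*((-229574/(-93314) - 46716/(-207085)) + ((-56401 + 71826) - 37746925/218794428)) = (366779 + 1*128)*((-229574*(-1/93314) - 46716*(-1/207085)) + (15425 - 37746925/218794428)) = (366779 + 128)*((114787/46657 + 46716/207085) + 3374866304975/218794428) = 366907*(25950294307/9661964845 + 3374866304975/218794428) = 366907*(32613517375042830325271/2113984071617883660) = 11966127819524839746154206797/2113984071617883660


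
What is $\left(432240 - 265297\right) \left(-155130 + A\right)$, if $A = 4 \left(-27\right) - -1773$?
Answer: $-25619907495$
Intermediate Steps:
$A = 1665$ ($A = -108 + 1773 = 1665$)
$\left(432240 - 265297\right) \left(-155130 + A\right) = \left(432240 - 265297\right) \left(-155130 + 1665\right) = 166943 \left(-153465\right) = -25619907495$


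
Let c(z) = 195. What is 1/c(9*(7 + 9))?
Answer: 1/195 ≈ 0.0051282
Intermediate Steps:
1/c(9*(7 + 9)) = 1/195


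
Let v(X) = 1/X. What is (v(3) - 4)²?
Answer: 121/9 ≈ 13.444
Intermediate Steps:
v(X) = 1/X
(v(3) - 4)² = (1/3 - 4)² = (⅓ - 4)² = (-11/3)² = 121/9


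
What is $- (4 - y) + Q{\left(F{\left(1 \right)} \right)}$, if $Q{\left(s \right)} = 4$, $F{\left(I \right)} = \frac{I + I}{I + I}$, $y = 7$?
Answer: $7$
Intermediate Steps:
$F{\left(I \right)} = 1$ ($F{\left(I \right)} = \frac{2 I}{2 I} = 2 I \frac{1}{2 I} = 1$)
$- (4 - y) + Q{\left(F{\left(1 \right)} \right)} = - (4 - 7) + 4 = \left(-1\right) \left(-3\right) + 4 = 3 + 4 = 7$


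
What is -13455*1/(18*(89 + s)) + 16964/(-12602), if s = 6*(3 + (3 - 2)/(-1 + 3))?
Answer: -2257207/277244 ≈ -8.1416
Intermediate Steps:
s = 21 (s = 6*(3 + 1/2) = 6*(3 + 1*(½)) = 6*(3 + ½) = 6*(7/2) = 21)
-13455*1/(18*(89 + s)) + 16964/(-12602) = -13455*1/(18*(89 + 21)) + 16964/(-12602) = -13455/(18*110) + 16964*(-1/12602) = -13455/1980 - 8482/6301 = -13455*1/1980 - 8482/6301 = -299/44 - 8482/6301 = -2257207/277244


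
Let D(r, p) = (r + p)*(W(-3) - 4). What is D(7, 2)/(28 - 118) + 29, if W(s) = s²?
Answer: 57/2 ≈ 28.500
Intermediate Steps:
D(r, p) = 5*p + 5*r (D(r, p) = (r + p)*((-3)² - 4) = (p + r)*(9 - 4) = (p + r)*5 = 5*p + 5*r)
D(7, 2)/(28 - 118) + 29 = (5*2 + 5*7)/(28 - 118) + 29 = (10 + 35)/(-90) + 29 = -1/90*45 + 29 = -½ + 29 = 57/2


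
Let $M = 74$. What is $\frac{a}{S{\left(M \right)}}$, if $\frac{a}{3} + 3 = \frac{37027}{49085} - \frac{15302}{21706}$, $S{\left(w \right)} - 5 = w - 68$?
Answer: $- \frac{4715561457}{5859914555} \approx -0.80472$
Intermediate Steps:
$S{\left(w \right)} = -63 + w$ ($S{\left(w \right)} = 5 + \left(w - 68\right) = 5 + \left(-68 + w\right) = -63 + w$)
$a = - \frac{4715561457}{532719505}$ ($a = -9 + 3 \left(\frac{37027}{49085} - \frac{15302}{21706}\right) = -9 + 3 \left(37027 \cdot \frac{1}{49085} - \frac{7651}{10853}\right) = -9 + 3 \left(\frac{37027}{49085} - \frac{7651}{10853}\right) = -9 + 3 \cdot \frac{26304696}{532719505} = -9 + \frac{78914088}{532719505} = - \frac{4715561457}{532719505} \approx -8.8519$)
$\frac{a}{S{\left(M \right)}} = - \frac{4715561457}{532719505 \left(-63 + 74\right)} = - \frac{4715561457}{532719505 \cdot 11} = \left(- \frac{4715561457}{532719505}\right) \frac{1}{11} = - \frac{4715561457}{5859914555}$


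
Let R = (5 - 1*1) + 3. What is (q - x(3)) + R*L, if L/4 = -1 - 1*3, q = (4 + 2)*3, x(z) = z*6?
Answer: -112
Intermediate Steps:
x(z) = 6*z
q = 18 (q = 6*3 = 18)
R = 7 (R = (5 - 1) + 3 = 4 + 3 = 7)
L = -16 (L = 4*(-1 - 1*3) = 4*(-1 - 3) = 4*(-4) = -16)
(q - x(3)) + R*L = (18 - 6*3) + 7*(-16) = (18 - 1*18) - 112 = (18 - 18) - 112 = 0 - 112 = -112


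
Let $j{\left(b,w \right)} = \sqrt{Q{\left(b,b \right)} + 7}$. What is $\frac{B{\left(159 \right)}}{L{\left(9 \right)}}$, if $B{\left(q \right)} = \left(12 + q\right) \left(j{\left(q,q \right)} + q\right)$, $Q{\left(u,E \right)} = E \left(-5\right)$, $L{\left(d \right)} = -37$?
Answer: $- \frac{27189}{37} - \frac{342 i \sqrt{197}}{37} \approx -734.84 - 129.74 i$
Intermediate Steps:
$Q{\left(u,E \right)} = - 5 E$
$j{\left(b,w \right)} = \sqrt{7 - 5 b}$ ($j{\left(b,w \right)} = \sqrt{- 5 b + 7} = \sqrt{7 - 5 b}$)
$B{\left(q \right)} = \left(12 + q\right) \left(q + \sqrt{7 - 5 q}\right)$ ($B{\left(q \right)} = \left(12 + q\right) \left(\sqrt{7 - 5 q} + q\right) = \left(12 + q\right) \left(q + \sqrt{7 - 5 q}\right)$)
$\frac{B{\left(159 \right)}}{L{\left(9 \right)}} = \frac{159^{2} + 12 \cdot 159 + 12 \sqrt{7 - 795} + 159 \sqrt{7 - 795}}{-37} = \left(25281 + 1908 + 12 \sqrt{7 - 795} + 159 \sqrt{7 - 795}\right) \left(- \frac{1}{37}\right) = \left(25281 + 1908 + 12 \sqrt{-788} + 159 \sqrt{-788}\right) \left(- \frac{1}{37}\right) = \left(25281 + 1908 + 12 \cdot 2 i \sqrt{197} + 159 \cdot 2 i \sqrt{197}\right) \left(- \frac{1}{37}\right) = \left(25281 + 1908 + 24 i \sqrt{197} + 318 i \sqrt{197}\right) \left(- \frac{1}{37}\right) = \left(27189 + 342 i \sqrt{197}\right) \left(- \frac{1}{37}\right) = - \frac{27189}{37} - \frac{342 i \sqrt{197}}{37}$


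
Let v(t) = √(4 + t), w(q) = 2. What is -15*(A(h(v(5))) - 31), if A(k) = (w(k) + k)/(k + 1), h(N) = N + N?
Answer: 3135/7 ≈ 447.86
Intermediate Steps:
h(N) = 2*N
A(k) = (2 + k)/(1 + k) (A(k) = (2 + k)/(k + 1) = (2 + k)/(1 + k))
-15*(A(h(v(5))) - 31) = -15*((2 + 2*√(4 + 5))/(1 + 2*√(4 + 5)) - 31) = -15*((2 + 2*√9)/(1 + 2*√9) - 31) = -15*((2 + 2*3)/(1 + 2*3) - 31) = -15*((2 + 6)/(1 + 6) - 31) = -15*(8/7 - 31) = -15*(-209/7) = 3135/7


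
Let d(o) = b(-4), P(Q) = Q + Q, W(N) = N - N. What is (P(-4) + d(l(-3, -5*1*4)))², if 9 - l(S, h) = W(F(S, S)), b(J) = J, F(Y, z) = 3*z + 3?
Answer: 144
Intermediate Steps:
F(Y, z) = 3 + 3*z
W(N) = 0
P(Q) = 2*Q
l(S, h) = 9 (l(S, h) = 9 - 1*0 = 9 + 0 = 9)
d(o) = -4
(P(-4) + d(l(-3, -5*1*4)))² = (2*(-4) - 4)² = (-8 - 4)² = (-12)² = 144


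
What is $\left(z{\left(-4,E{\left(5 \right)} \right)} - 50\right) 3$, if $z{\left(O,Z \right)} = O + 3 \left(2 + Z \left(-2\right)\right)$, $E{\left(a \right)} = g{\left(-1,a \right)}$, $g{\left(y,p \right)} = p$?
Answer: $-234$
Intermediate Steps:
$E{\left(a \right)} = a$
$z{\left(O,Z \right)} = 6 + O - 6 Z$ ($z{\left(O,Z \right)} = O + 3 \left(2 - 2 Z\right) = O - \left(-6 + 6 Z\right) = 6 + O - 6 Z$)
$\left(z{\left(-4,E{\left(5 \right)} \right)} - 50\right) 3 = \left(\left(6 - 4 - 30\right) - 50\right) 3 = \left(-28 - 50\right) 3 = \left(-78\right) 3 = -234$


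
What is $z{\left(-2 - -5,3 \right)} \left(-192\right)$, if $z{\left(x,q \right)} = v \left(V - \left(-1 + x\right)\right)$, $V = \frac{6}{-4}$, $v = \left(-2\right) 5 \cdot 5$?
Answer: $-33600$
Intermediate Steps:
$v = -50$ ($v = \left(-10\right) 5 = -50$)
$V = - \frac{3}{2}$ ($V = 6 \left(- \frac{1}{4}\right) = - \frac{3}{2} \approx -1.5$)
$z{\left(x,q \right)} = 25 + 50 x$ ($z{\left(x,q \right)} = - 50 \left(- \frac{3}{2} - \left(-1 + x\right)\right) = - 50 \left(- \frac{1}{2} - x\right) = 25 + 50 x$)
$z{\left(-2 - -5,3 \right)} \left(-192\right) = \left(25 + 50 \left(-2 - -5\right)\right) \left(-192\right) = \left(25 + 50 \left(-2 + 5\right)\right) \left(-192\right) = \left(25 + 50 \cdot 3\right) \left(-192\right) = \left(25 + 150\right) \left(-192\right) = 175 \left(-192\right) = -33600$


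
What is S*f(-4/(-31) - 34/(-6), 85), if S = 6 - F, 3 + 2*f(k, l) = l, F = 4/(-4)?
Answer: 287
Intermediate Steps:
F = -1 (F = 4*(-¼) = -1)
f(k, l) = -3/2 + l/2
S = 7 (S = 6 - 1*(-1) = 6 + 1 = 7)
S*f(-4/(-31) - 34/(-6), 85) = 7*(-3/2 + (½)*85) = 7*(-3/2 + 85/2) = 7*41 = 287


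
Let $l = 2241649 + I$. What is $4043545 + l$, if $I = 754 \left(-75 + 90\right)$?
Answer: $6296504$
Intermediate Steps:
$I = 11310$ ($I = 754 \cdot 15 = 11310$)
$l = 2252959$ ($l = 2241649 + 11310 = 2252959$)
$4043545 + l = 4043545 + 2252959 = 6296504$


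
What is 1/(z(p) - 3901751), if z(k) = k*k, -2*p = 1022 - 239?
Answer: -4/14993915 ≈ -2.6677e-7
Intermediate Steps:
p = -783/2 (p = -(1022 - 239)/2 = -1/2*783 = -783/2 ≈ -391.50)
z(k) = k**2
1/(z(p) - 3901751) = 1/((-783/2)**2 - 3901751) = 1/(613089/4 - 3901751) = 1/(-14993915/4) = -4/14993915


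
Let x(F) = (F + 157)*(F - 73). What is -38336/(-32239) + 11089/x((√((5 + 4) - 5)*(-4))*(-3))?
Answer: -17496287/285927691 ≈ -0.061191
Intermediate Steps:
x(F) = (-73 + F)*(157 + F) (x(F) = (157 + F)*(-73 + F) = (-73 + F)*(157 + F))
-38336/(-32239) + 11089/x((√((5 + 4) - 5)*(-4))*(-3)) = -38336/(-32239) + 11089/(-11461 + ((√((5 + 4) - 5)*(-4))*(-3))² + 84*((√((5 + 4) - 5)*(-4))*(-3))) = -38336*(-1/32239) + 11089/(-11461 + ((√(9 - 5)*(-4))*(-3))² + 84*((√(9 - 5)*(-4))*(-3))) = 38336/32239 + 11089/(-11461 + ((√4*(-4))*(-3))² + 84*((√4*(-4))*(-3))) = 38336/32239 + 11089/(-11461 + ((2*(-4))*(-3))² + 84*((2*(-4))*(-3))) = 38336/32239 + 11089/(-11461 + (-8*(-3))² + 84*(-8*(-3))) = 38336/32239 + 11089/(-11461 + 24² + 84*24) = 38336/32239 + 11089/(-11461 + 576 + 2016) = 38336/32239 + 11089/(-8869) = 38336/32239 + 11089*(-1/8869) = 38336/32239 - 11089/8869 = -17496287/285927691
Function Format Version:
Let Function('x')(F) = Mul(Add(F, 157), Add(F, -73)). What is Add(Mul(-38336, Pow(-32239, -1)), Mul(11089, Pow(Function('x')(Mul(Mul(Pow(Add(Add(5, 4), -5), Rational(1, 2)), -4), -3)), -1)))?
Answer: Rational(-17496287, 285927691) ≈ -0.061191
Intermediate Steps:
Function('x')(F) = Mul(Add(-73, F), Add(157, F)) (Function('x')(F) = Mul(Add(157, F), Add(-73, F)) = Mul(Add(-73, F), Add(157, F)))
Add(Mul(-38336, Pow(-32239, -1)), Mul(11089, Pow(Function('x')(Mul(Mul(Pow(Add(Add(5, 4), -5), Rational(1, 2)), -4), -3)), -1))) = Add(Mul(-38336, Pow(-32239, -1)), Mul(11089, Pow(Add(-11461, Pow(Mul(Mul(Pow(Add(Add(5, 4), -5), Rational(1, 2)), -4), -3), 2), Mul(84, Mul(Mul(Pow(Add(Add(5, 4), -5), Rational(1, 2)), -4), -3))), -1))) = Add(Mul(-38336, Rational(-1, 32239)), Mul(11089, Pow(Add(-11461, Pow(Mul(Mul(Pow(Add(9, -5), Rational(1, 2)), -4), -3), 2), Mul(84, Mul(Mul(Pow(Add(9, -5), Rational(1, 2)), -4), -3))), -1))) = Add(Rational(38336, 32239), Mul(11089, Pow(Add(-11461, Pow(Mul(Mul(Pow(4, Rational(1, 2)), -4), -3), 2), Mul(84, Mul(Mul(Pow(4, Rational(1, 2)), -4), -3))), -1))) = Add(Rational(38336, 32239), Mul(11089, Pow(Add(-11461, Pow(Mul(Mul(2, -4), -3), 2), Mul(84, Mul(Mul(2, -4), -3))), -1))) = Add(Rational(38336, 32239), Mul(11089, Pow(Add(-11461, Pow(Mul(-8, -3), 2), Mul(84, Mul(-8, -3))), -1))) = Add(Rational(38336, 32239), Mul(11089, Pow(Add(-11461, Pow(24, 2), Mul(84, 24)), -1))) = Add(Rational(38336, 32239), Mul(11089, Pow(Add(-11461, 576, 2016), -1))) = Add(Rational(38336, 32239), Mul(11089, Pow(-8869, -1))) = Add(Rational(38336, 32239), Mul(11089, Rational(-1, 8869))) = Add(Rational(38336, 32239), Rational(-11089, 8869)) = Rational(-17496287, 285927691)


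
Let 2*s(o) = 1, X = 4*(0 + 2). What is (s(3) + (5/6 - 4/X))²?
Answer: 25/36 ≈ 0.69444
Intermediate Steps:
X = 8 (X = 4*2 = 8)
s(o) = ½ (s(o) = (½)*1 = ½)
(s(3) + (5/6 - 4/X))² = (½ + (5/6 - 4/8))² = (½ + (5*(⅙) - 4*⅛))² = (½ + (⅚ - ½))² = (½ + ⅓)² = (⅚)² = 25/36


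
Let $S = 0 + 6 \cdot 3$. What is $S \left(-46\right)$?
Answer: $-828$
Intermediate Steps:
$S = 18$ ($S = 0 + 18 = 18$)
$S \left(-46\right) = 18 \left(-46\right) = -828$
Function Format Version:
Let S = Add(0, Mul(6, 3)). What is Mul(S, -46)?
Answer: -828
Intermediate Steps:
S = 18 (S = Add(0, 18) = 18)
Mul(S, -46) = Mul(18, -46) = -828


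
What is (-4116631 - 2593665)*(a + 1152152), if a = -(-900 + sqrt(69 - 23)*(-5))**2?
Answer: -2288224356592 + 60392664000*sqrt(46) ≈ -1.8786e+12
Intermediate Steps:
a = -(-900 - 5*sqrt(46))**2 (a = -(-900 + sqrt(46)*(-5))**2 = -(-900 - 5*sqrt(46))**2 ≈ -8.7219e+5)
(-4116631 - 2593665)*(a + 1152152) = (-4116631 - 2593665)*((-811150 - 9000*sqrt(46)) + 1152152) = -6710296*(341002 - 9000*sqrt(46)) = -2288224356592 + 60392664000*sqrt(46)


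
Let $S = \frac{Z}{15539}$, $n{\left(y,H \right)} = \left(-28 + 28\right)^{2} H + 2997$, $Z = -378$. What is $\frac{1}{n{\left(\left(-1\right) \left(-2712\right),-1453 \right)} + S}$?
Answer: $\frac{15539}{46570005} \approx 0.00033367$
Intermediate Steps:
$n{\left(y,H \right)} = 2997$ ($n{\left(y,H \right)} = 0^{2} H + 2997 = 0 H + 2997 = 0 + 2997 = 2997$)
$S = - \frac{378}{15539}$ ($S = \frac{1}{15539} \left(-378\right) = - \frac{378}{15539} \approx -0.024326$)
$\frac{1}{n{\left(\left(-1\right) \left(-2712\right),-1453 \right)} + S} = \frac{1}{2997 - \frac{378}{15539}} = \frac{1}{\frac{46570005}{15539}} = \frac{15539}{46570005}$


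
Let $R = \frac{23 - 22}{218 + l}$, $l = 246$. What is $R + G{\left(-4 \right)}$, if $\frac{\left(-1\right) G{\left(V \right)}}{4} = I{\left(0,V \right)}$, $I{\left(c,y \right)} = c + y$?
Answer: $\frac{7425}{464} \approx 16.002$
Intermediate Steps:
$G{\left(V \right)} = - 4 V$ ($G{\left(V \right)} = - 4 \left(0 + V\right) = - 4 V$)
$R = \frac{1}{464}$ ($R = \frac{23 - 22}{218 + 246} = 1 \cdot \frac{1}{464} = \frac{1}{464} \approx 0.0021552$)
$R + G{\left(-4 \right)} = \frac{1}{464} - -16 = \frac{1}{464} + 16 = \frac{7425}{464}$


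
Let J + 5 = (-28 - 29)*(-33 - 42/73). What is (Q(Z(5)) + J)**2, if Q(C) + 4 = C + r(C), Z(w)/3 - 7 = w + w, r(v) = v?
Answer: 21461078016/5329 ≈ 4.0272e+6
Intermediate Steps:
Z(w) = 21 + 6*w (Z(w) = 21 + 3*(w + w) = 21 + 3*(2*w) = 21 + 6*w)
Q(C) = -4 + 2*C (Q(C) = -4 + (C + C) = -4 + 2*C)
J = 139342/73 (J = -5 + (-28 - 29)*(-33 - 42/73) = -5 - 57*(-33 - 42*1/73) = -5 - 57*(-33 - 42/73) = -5 - 57*(-2451/73) = -5 + 139707/73 = 139342/73 ≈ 1908.8)
(Q(Z(5)) + J)**2 = ((-4 + 2*(21 + 6*5)) + 139342/73)**2 = ((-4 + 2*(21 + 30)) + 139342/73)**2 = ((-4 + 2*51) + 139342/73)**2 = ((-4 + 102) + 139342/73)**2 = (98 + 139342/73)**2 = (146496/73)**2 = 21461078016/5329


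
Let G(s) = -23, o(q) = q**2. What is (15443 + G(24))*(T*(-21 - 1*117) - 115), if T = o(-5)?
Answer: -54972300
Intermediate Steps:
T = 25 (T = (-5)**2 = 25)
(15443 + G(24))*(T*(-21 - 1*117) - 115) = (15443 - 23)*(25*(-21 - 1*117) - 115) = 15420*(25*(-21 - 117) - 115) = 15420*(25*(-138) - 115) = 15420*(-3450 - 115) = 15420*(-3565) = -54972300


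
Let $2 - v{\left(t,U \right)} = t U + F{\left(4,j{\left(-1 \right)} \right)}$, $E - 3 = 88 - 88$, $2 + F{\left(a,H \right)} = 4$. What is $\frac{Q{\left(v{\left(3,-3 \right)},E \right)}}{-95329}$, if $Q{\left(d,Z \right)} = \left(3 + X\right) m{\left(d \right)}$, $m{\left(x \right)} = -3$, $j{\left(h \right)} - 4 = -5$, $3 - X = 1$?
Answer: $\frac{15}{95329} \approx 0.00015735$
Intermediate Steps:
$X = 2$ ($X = 3 - 1 = 2$)
$j{\left(h \right)} = -1$ ($j{\left(h \right)} = 4 - 5 = -1$)
$F{\left(a,H \right)} = 2$ ($F{\left(a,H \right)} = -2 + 4 = 2$)
$E = 3$ ($E = 3 + \left(88 - 88\right) = 3 + 0 = 3$)
$v{\left(t,U \right)} = - U t$ ($v{\left(t,U \right)} = 2 - \left(t U + 2\right) = 2 - \left(U t + 2\right) = 2 - \left(2 + U t\right) = - U t$)
$Q{\left(d,Z \right)} = -15$ ($Q{\left(d,Z \right)} = \left(3 + 2\right) \left(-3\right) = 5 \left(-3\right) = -15$)
$\frac{Q{\left(v{\left(3,-3 \right)},E \right)}}{-95329} = - \frac{15}{-95329} = \left(-15\right) \left(- \frac{1}{95329}\right) = \frac{15}{95329}$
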